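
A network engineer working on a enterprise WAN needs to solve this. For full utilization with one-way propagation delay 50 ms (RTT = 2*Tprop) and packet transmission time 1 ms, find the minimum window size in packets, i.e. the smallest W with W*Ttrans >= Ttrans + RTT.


Given: Ttrans = 1 ms, RTT = 100 ms (= 2 * Tprop, Tprop = 50 ms)
Time until first ACK returns = Ttrans + RTT = 1 + 100 = 101 ms
Need W * Ttrans >= Ttrans + RTT  ->  W >= (Ttrans + RTT) / Ttrans
(Ttrans + RTT) / Ttrans = 101 / 1 = 101
W_min = ceil(101) = 101

101


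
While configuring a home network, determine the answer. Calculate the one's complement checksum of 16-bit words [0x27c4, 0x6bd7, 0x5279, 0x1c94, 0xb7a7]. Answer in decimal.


Given words: [0x27c4, 0x6bd7, 0x5279, 0x1c94, 0xb7a7]
Step 1: Sum all words
Raw sum = 10180 + 27607 + 21113 + 7316 + 47015 = 113231
Step 2: Fold carry: (47695 + 1) = 47696
One's complement = ~47696 & 0xFFFF = 17839

17839


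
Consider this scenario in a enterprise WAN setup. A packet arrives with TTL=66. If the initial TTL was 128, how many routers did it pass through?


Given: initial TTL = 128, received TTL = 66
Hops = initial TTL - received TTL
Hops = 128 - 66 = 62

62


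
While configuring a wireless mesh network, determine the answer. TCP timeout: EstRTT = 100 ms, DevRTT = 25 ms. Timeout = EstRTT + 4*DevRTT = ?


Given: EstRTT = 100 ms, DevRTT = 25 ms
Timeout = EstRTT + 4 * DevRTT
4 * DevRTT = 4 * 25 = 100
Timeout = 100 + 100 = 200 ms

200


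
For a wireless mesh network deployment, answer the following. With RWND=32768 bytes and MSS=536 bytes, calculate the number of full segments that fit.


Given: RWND = 32768 bytes, MSS = 536 bytes
Full segments = floor(RWND / MSS)
Full segments = floor(32768 / 536)
Full segments = floor(61.1343) = 61

61


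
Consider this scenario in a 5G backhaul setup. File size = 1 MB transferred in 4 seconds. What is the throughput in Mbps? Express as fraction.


Given: file = 1 MB, time = 4 s
File in Mb = 1 * 8 = 8 Mb
Throughput = 8 / 4 Mbps
Throughput = 2 Mbps

2


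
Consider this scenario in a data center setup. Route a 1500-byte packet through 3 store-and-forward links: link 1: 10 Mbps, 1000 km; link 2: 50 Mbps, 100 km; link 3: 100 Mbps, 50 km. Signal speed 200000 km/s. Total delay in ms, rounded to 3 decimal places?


Packet = 1500 bytes = 12000 bits. Store-and-forward: sum (t_trans + t_prop) per link.
Link 1: t_trans = 12000/(10*10^6) s = 1.2000 ms; t_prop = 1000/200000 s = 5.0000 ms; subtotal = 6.2000 ms
Link 2: t_trans = 12000/(50*10^6) s = 0.2400 ms; t_prop = 100/200000 s = 0.5000 ms; subtotal = 0.7400 ms
Link 3: t_trans = 12000/(100*10^6) s = 0.1200 ms; t_prop = 50/200000 s = 0.2500 ms; subtotal = 0.3700 ms
End-to-end = 6.2000 + 0.7400 + 0.3700 = 7.3100 ms -> 7.310 ms (3 dp)

7.310


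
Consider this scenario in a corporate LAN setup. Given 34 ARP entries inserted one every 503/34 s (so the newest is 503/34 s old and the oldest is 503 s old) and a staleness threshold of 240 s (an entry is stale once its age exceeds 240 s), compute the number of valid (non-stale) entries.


Ages are k * 503/34 s for k = 1..34 (spacing = 14.7941 s).
Entry k is valid iff k * 503/34 <= 240 iff k <= 34 * 240 / 503 = 16.2227
n_valid = floor(16.2227) = 16
(n_stale = 34 - 16 = 18)

16


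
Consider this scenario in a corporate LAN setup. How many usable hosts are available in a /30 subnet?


Given: subnet mask /30
Host bits = 32 - 30 = 2
Total addresses = 2^2 = 4
Usable hosts = 4 - 2 (network + broadcast) = 2

2


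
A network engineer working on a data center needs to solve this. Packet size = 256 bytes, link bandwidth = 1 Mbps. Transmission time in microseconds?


Given: packet = 256 bytes, bandwidth = 1 Mbps
Packet in bits = 256 * 8 = 2048 bits
Bandwidth = 1 * 10^6 = 1000000 bps
Time = 2048 / 1000000 seconds
Time in us = 2048 * 10^6 / 1000000 = 2048

2048


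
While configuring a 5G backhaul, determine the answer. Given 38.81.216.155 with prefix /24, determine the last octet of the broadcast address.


Given: IP = 38.81.216.155, prefix = /24
Host bits = 32 - 24 = 8
Network last octet = 155 AND mask = 0
Host part size = 2^8 - 1 = 255
Broadcast last octet = 0 OR 255 = 255

255


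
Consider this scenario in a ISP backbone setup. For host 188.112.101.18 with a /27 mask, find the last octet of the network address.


Given: IP = 188.112.101.18, prefix = /27
Subnet mask = 255.255.255.224
Last octet of IP: 18
Last octet of mask: 224
Network last octet = 18 AND 224 = 0

0


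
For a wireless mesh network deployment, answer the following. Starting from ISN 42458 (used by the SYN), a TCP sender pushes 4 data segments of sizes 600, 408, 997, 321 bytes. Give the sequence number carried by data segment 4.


The SYN occupies sequence number ISN = 42458, so the first data byte is ISN + 1 = 42459.
SEQ of data segment i = (ISN + 1) + sum of payload sizes of segments 1..i-1.
Segment 1: SEQ = 42459, payload = 600 bytes
Segment 2: SEQ = 43059, payload = 408 bytes
Segment 3: SEQ = 43467, payload = 997 bytes
Segment 4: SEQ = 44464, payload = 321 bytes
SEQ of segment 4 = 42459 + 600 + 408 + 997 = 44464

44464


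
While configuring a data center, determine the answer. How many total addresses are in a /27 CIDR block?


Given: CIDR prefix /27
Host bits = 32 - 27 = 5
Total addresses = 2^5 = 32

32


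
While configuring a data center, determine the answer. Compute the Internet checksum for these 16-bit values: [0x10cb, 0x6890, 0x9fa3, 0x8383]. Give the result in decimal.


Given words: [0x10cb, 0x6890, 0x9fa3, 0x8383]
Step 1: Sum all words
Raw sum = 4299 + 26768 + 40867 + 33667 = 105601
Step 2: Fold carry: (40065 + 1) = 40066
One's complement = ~40066 & 0xFFFF = 25469

25469


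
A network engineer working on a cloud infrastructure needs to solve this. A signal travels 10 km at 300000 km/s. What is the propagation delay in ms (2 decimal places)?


Given: distance = 10 km, speed = 300000 km/s
Delay = distance / speed = 10 / 300000 seconds
Delay in ms = 10 * 1000 / 300000
Delay = 0.0333 ms
Rounded to 2 dp = 0.03 ms

0.03


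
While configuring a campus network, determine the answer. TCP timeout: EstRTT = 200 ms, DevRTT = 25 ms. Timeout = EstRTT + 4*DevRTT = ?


Given: EstRTT = 200 ms, DevRTT = 25 ms
Timeout = EstRTT + 4 * DevRTT
4 * DevRTT = 4 * 25 = 100
Timeout = 200 + 100 = 300 ms

300


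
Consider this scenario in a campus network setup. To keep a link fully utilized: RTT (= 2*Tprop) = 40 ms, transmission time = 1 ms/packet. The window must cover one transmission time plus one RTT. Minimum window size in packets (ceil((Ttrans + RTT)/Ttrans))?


Given: Ttrans = 1 ms, RTT = 40 ms (= 2 * Tprop, Tprop = 20 ms)
Time until first ACK returns = Ttrans + RTT = 1 + 40 = 41 ms
Need W * Ttrans >= Ttrans + RTT  ->  W >= (Ttrans + RTT) / Ttrans
(Ttrans + RTT) / Ttrans = 41 / 1 = 41
W_min = ceil(41) = 41

41


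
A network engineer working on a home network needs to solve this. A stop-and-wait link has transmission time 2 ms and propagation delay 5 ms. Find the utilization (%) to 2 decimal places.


Given: Ttrans = 2 ms, Tprop = 5 ms
RTT = 2 * Tprop = 2 * 5 = 10 ms
U = Ttrans / (Ttrans + RTT)
U = 2 / (2 + 10)
U = 2 / 12 = 0.166667
U% = 16.67%

16.67


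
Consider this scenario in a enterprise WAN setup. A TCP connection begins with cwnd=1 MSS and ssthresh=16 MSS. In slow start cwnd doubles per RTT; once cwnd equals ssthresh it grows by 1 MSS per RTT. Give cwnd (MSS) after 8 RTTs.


RTT 0: cwnd = 1 MSS (initial)
RTT 1: cwnd = 2 MSS (slow start, doubled)
RTT 2: cwnd = 4 MSS (slow start, doubled)
RTT 3: cwnd = 8 MSS (slow start, doubled)
RTT 4: cwnd = 16 MSS (slow start, doubled)
RTT 5: cwnd = 17 MSS (congestion avoidance, +1)
RTT 6: cwnd = 18 MSS (congestion avoidance, +1)
RTT 7: cwnd = 19 MSS (congestion avoidance, +1)
RTT 8: cwnd = 20 MSS (congestion avoidance, +1)

20


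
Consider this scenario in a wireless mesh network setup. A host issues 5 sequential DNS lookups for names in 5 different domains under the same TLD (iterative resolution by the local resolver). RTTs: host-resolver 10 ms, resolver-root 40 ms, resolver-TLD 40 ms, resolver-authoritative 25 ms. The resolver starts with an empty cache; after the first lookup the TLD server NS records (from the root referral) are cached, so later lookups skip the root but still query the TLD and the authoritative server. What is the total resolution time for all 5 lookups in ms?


Lookup 1 (cold cache): local + root + TLD + auth = 10 + 40 + 40 + 25 = 115 ms
Lookups 2..5 (TLD NS cached -> skip root; new domain -> still ask TLD and auth): local + TLD + auth = 10 + 40 + 25 = 75 ms each
Remaining 4 lookups: 4 * 75 = 300 ms
Total = 115 + 300 = 415 ms

415


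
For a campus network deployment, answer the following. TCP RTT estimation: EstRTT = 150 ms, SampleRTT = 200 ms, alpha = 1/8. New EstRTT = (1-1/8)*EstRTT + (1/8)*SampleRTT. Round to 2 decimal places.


Given: EstRTT = 150 ms, SampleRTT = 200 ms, alpha = 1/8
New EstRTT = (1 - alpha) * EstRTT + alpha * SampleRTT
(7/8) * 150 = 131.25
(1/8) * 200 = 25
New EstRTT = 131.25 + 25 = 156.25 ms -> 156.25 ms (2 dp)

156.25


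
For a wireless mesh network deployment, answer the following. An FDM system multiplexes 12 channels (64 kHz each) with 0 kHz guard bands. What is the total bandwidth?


Given: 12 channels, 64 kHz each, guard = 0 kHz
Channel bandwidth = 12 * 64 = 768 kHz
Guard bands = 11 gaps * 0 kHz = 0 kHz
Total = 768 + 0 = 768 kHz

768


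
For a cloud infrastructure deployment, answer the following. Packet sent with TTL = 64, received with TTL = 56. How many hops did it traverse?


Given: initial TTL = 64, received TTL = 56
Hops = initial TTL - received TTL
Hops = 64 - 56 = 8

8


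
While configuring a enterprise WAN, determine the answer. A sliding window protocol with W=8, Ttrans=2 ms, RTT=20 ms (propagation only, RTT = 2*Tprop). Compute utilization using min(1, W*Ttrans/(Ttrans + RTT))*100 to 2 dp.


Given: W = 8, Ttrans = 2 ms, RTT = 20 ms (= 2 * Tprop, Tprop = 10 ms)
Cycle time = Ttrans + RTT = 2 + 20 = 22 ms (first packet sent until its ACK returns)
W * Ttrans = 8 * 2 = 16 ms of sending per cycle
W * Ttrans / (Ttrans + RTT) = 16 / 22 = 0.727273
U = min(1, 0.727273) = 0.727273
U% = 72.73%

72.73


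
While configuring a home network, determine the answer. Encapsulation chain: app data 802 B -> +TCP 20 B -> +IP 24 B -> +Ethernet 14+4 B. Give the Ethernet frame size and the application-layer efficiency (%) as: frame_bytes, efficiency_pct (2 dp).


TCP segment = 802 + 20 = 822 B
IP packet = 822 + 24 = 846 B
Ethernet frame = 846 + 14 + 4 = 864 B
Efficiency = app / frame = 802 / 864 = 0.928241 = 92.8241% -> 92.82% (2 dp)

864, 92.82


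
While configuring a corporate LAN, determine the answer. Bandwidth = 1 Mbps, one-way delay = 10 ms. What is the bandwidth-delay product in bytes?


Given: bandwidth = 1 Mbps, delay = 10 ms
BDP in bits = 1 * 10^6 * 10 / 1000
BDP in bits = 10000
BDP in bytes = 10000 / 8 = 1250

1250


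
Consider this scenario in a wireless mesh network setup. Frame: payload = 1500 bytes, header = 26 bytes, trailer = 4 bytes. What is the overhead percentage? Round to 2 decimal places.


Given: payload = 1500 B, header = 26 B, trailer = 4 B
Overhead bytes = header + trailer = 26 + 4 = 30
Total frame = payload + overhead = 1500 + 30 = 1530
Overhead % = 30 / 1530 * 100 = 1.9608% -> 1.96% (2 dp)

1.96


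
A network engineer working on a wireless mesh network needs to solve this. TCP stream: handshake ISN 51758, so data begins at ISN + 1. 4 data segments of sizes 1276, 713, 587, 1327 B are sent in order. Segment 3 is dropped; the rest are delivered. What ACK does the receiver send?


SYN uses sequence number 51758; first data byte = ISN + 1 = 51759.
Segment 1: SEQ = 51759, len = 1276 B, covers [51759, 53034]
Segment 2: SEQ = 53035, len = 713 B, covers [53035, 53747]
Segment 3: SEQ = 53748, len = 587 B, covers [53748, 54334] [LOST]
Segment 4: SEQ = 54335, len = 1327 B, covers [54335, 55661]
In-order data received: bytes [51759, 53747] (segments 1..2).
Segment 3 missing -> gap begins at byte 53748; later segments buffered out of order.
Cumulative ACK = next expected in-order byte = 51759 + 1276 + 713 = 53748

53748


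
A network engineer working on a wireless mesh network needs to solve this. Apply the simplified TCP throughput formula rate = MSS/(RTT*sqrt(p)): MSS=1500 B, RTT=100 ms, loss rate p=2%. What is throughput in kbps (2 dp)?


Given: MSS = 1500 bytes, RTT = 100 ms, loss = 2%
RTT in seconds = 100 / 1000 = 0.1
Loss rate = 2% = 0.02
sqrt(loss) = sqrt(0.02) = 0.141421356237
Throughput (bytes/s) = 1500 / (0.1 * 0.141421356237) = 106066.0172
Throughput (kbps) = 106066.0172 * 8 / 1000 = 848.528137 -> 848.53 kbps (2 dp)

848.53


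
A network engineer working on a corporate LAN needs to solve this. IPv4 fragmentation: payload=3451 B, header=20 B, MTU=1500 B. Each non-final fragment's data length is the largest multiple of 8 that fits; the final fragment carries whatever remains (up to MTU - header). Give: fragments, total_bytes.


Max data per non-final fragment = floor((MTU - header)/8)*8 = floor((1500 - 20)/8)*8 = floor(1480/8)*8 = 1480 B
Final fragment needs no 8-byte alignment: it can carry up to MTU - header = 1480 B
Non-final fragments needed = ceil((payload - 1480) / 1480) = ceil(1971/1480) = ceil(1.3318) = 2
Number of fragments = 2 + 1 = 3
Fragment sizes (data): 2 * 1480 B + 491 B (last, 491 <= 1480 OK)
Total bytes sent = payload + n_frags * header = 3451 + 3*20 = 3451 + 60 = 3511 B

3, 3511


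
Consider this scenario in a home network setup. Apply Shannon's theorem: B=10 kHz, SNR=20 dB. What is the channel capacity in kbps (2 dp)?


Given: B = 10 kHz, SNR = 20 dB
SNR linear = 10^(20/10) = 100
1 + SNR = 101
log2(101) = 6.6582114828
C = 10 * 1000 * 6.6582114828 = 66582.1148 bps
C = 66.582115 kbps -> 66.58 kbps (2 dp)

66.58


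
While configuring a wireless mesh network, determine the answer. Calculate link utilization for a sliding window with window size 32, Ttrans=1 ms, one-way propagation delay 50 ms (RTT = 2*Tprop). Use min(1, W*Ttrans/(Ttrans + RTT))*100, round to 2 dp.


Given: W = 32, Ttrans = 1 ms, RTT = 100 ms (= 2 * Tprop, Tprop = 50 ms)
Cycle time = Ttrans + RTT = 1 + 100 = 101 ms (first packet sent until its ACK returns)
W * Ttrans = 32 * 1 = 32 ms of sending per cycle
W * Ttrans / (Ttrans + RTT) = 32 / 101 = 0.316832
U = min(1, 0.316832) = 0.316832
U% = 31.68%

31.68


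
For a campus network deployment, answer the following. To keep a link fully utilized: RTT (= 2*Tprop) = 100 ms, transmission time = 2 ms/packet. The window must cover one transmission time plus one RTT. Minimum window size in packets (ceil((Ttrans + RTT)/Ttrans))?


Given: Ttrans = 2 ms, RTT = 100 ms (= 2 * Tprop, Tprop = 50 ms)
Time until first ACK returns = Ttrans + RTT = 2 + 100 = 102 ms
Need W * Ttrans >= Ttrans + RTT  ->  W >= (Ttrans + RTT) / Ttrans
(Ttrans + RTT) / Ttrans = 102 / 2 = 51
W_min = ceil(51) = 51

51


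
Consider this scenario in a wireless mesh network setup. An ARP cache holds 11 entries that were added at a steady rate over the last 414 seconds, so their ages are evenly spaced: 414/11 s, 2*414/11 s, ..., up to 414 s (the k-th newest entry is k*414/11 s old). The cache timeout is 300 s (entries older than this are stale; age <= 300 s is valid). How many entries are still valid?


Ages are k * 414/11 s for k = 1..11 (spacing = 37.6364 s).
Entry k is valid iff k * 414/11 <= 300 iff k <= 11 * 300 / 414 = 7.9710
n_valid = floor(7.9710) = 7
(n_stale = 11 - 7 = 4)

7


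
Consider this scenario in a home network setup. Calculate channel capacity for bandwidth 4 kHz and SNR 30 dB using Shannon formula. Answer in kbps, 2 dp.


Given: B = 4 kHz, SNR = 30 dB
SNR linear = 10^(30/10) = 1000
1 + SNR = 1001
log2(1001) = 9.9672262588
C = 4 * 1000 * 9.9672262588 = 39868.9050 bps
C = 39.868905 kbps -> 39.87 kbps (2 dp)

39.87


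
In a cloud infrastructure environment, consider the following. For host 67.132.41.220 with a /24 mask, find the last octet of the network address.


Given: IP = 67.132.41.220, prefix = /24
Subnet mask = 255.255.255.0
Last octet of IP: 220
Last octet of mask: 0
Network last octet = 220 AND 0 = 0

0


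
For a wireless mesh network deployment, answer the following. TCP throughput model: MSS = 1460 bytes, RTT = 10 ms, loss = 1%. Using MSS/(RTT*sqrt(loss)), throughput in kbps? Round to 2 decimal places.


Given: MSS = 1460 bytes, RTT = 10 ms, loss = 1%
RTT in seconds = 10 / 1000 = 0.01
Loss rate = 1% = 0.01
sqrt(loss) = sqrt(0.01) = 0.1
Throughput (bytes/s) = 1460 / (0.01 * 0.1) = 1460000.0000
Throughput (kbps) = 1460000.0000 * 8 / 1000 = 11680.000000 -> 11680.00 kbps (2 dp)

11680.00


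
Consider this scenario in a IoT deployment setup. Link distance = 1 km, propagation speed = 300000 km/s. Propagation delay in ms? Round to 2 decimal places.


Given: distance = 1 km, speed = 300000 km/s
Delay = distance / speed = 1 / 300000 seconds
Delay in ms = 1 * 1000 / 300000
Delay = 0.0033 ms
Rounded to 2 dp = 0.00 ms

0.00


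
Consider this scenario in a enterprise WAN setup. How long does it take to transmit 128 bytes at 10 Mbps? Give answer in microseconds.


Given: packet = 128 bytes, bandwidth = 10 Mbps
Packet in bits = 128 * 8 = 1024 bits
Bandwidth = 10 * 10^6 = 10000000 bps
Time = 1024 / 10000000 seconds
Time in us = 1024 * 10^6 / 10000000 = 102.4

102.4


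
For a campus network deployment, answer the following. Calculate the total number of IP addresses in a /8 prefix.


Given: CIDR prefix /8
Host bits = 32 - 8 = 24
Total addresses = 2^24 = 16777216

16777216


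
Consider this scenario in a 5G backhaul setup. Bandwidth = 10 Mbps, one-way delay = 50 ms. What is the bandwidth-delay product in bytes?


Given: bandwidth = 10 Mbps, delay = 50 ms
BDP in bits = 10 * 10^6 * 50 / 1000
BDP in bits = 500000
BDP in bytes = 500000 / 8 = 62500

62500


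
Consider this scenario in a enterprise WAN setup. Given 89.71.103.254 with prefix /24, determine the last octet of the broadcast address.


Given: IP = 89.71.103.254, prefix = /24
Host bits = 32 - 24 = 8
Network last octet = 254 AND mask = 0
Host part size = 2^8 - 1 = 255
Broadcast last octet = 0 OR 255 = 255

255


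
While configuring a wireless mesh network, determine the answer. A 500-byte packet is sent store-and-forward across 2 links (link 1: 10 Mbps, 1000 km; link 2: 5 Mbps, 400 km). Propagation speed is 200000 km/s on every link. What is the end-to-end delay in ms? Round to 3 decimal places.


Packet = 500 bytes = 4000 bits. Store-and-forward: sum (t_trans + t_prop) per link.
Link 1: t_trans = 4000/(10*10^6) s = 0.4000 ms; t_prop = 1000/200000 s = 5.0000 ms; subtotal = 5.4000 ms
Link 2: t_trans = 4000/(5*10^6) s = 0.8000 ms; t_prop = 400/200000 s = 2.0000 ms; subtotal = 2.8000 ms
End-to-end = 5.4000 + 2.8000 = 8.2000 ms -> 8.200 ms (3 dp)

8.200


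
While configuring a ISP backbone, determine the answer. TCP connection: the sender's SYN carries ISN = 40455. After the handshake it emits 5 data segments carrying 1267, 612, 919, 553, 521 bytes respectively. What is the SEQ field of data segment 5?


The SYN occupies sequence number ISN = 40455, so the first data byte is ISN + 1 = 40456.
SEQ of data segment i = (ISN + 1) + sum of payload sizes of segments 1..i-1.
Segment 1: SEQ = 40456, payload = 1267 bytes
Segment 2: SEQ = 41723, payload = 612 bytes
Segment 3: SEQ = 42335, payload = 919 bytes
Segment 4: SEQ = 43254, payload = 553 bytes
Segment 5: SEQ = 43807, payload = 521 bytes
SEQ of segment 5 = 40456 + 1267 + 612 + 919 + 553 = 43807

43807


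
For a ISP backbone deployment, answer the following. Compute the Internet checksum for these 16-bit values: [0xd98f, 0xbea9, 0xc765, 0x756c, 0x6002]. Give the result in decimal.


Given words: [0xd98f, 0xbea9, 0xc765, 0x756c, 0x6002]
Step 1: Sum all words
Raw sum = 55695 + 48809 + 51045 + 30060 + 24578 = 210187
Step 2: Fold carry: (13579 + 3) = 13582
One's complement = ~13582 & 0xFFFF = 51953

51953


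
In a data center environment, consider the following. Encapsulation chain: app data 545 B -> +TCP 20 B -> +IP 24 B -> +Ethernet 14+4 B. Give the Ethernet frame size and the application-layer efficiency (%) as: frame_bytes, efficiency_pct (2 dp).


TCP segment = 545 + 20 = 565 B
IP packet = 565 + 24 = 589 B
Ethernet frame = 589 + 14 + 4 = 607 B
Efficiency = app / frame = 545 / 607 = 0.897858 = 89.7858% -> 89.79% (2 dp)

607, 89.79


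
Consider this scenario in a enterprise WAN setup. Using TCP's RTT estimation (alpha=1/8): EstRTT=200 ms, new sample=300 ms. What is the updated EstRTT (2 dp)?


Given: EstRTT = 200 ms, SampleRTT = 300 ms, alpha = 1/8
New EstRTT = (1 - alpha) * EstRTT + alpha * SampleRTT
(7/8) * 200 = 175
(1/8) * 300 = 37.5
New EstRTT = 175 + 37.5 = 212.5 ms -> 212.50 ms (2 dp)

212.50


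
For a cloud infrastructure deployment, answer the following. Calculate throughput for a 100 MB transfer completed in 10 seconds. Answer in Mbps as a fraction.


Given: file = 100 MB, time = 10 s
File in Mb = 100 * 8 = 800 Mb
Throughput = 800 / 10 Mbps
Throughput = 80 Mbps

80


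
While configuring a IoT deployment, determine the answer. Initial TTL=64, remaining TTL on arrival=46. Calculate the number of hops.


Given: initial TTL = 64, received TTL = 46
Hops = initial TTL - received TTL
Hops = 64 - 46 = 18

18


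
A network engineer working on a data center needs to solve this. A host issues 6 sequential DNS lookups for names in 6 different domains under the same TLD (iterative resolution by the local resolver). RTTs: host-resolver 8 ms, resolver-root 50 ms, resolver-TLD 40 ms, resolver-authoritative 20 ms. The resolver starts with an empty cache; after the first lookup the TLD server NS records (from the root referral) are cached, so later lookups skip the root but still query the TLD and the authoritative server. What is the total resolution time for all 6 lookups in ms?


Lookup 1 (cold cache): local + root + TLD + auth = 8 + 50 + 40 + 20 = 118 ms
Lookups 2..6 (TLD NS cached -> skip root; new domain -> still ask TLD and auth): local + TLD + auth = 8 + 40 + 20 = 68 ms each
Remaining 5 lookups: 5 * 68 = 340 ms
Total = 118 + 340 = 458 ms

458


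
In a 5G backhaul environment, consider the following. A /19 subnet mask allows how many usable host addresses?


Given: subnet mask /19
Host bits = 32 - 19 = 13
Total addresses = 2^13 = 8192
Usable hosts = 8192 - 2 (network + broadcast) = 8190

8190


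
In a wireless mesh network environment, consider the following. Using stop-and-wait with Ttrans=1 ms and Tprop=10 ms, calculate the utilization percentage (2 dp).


Given: Ttrans = 1 ms, Tprop = 10 ms
RTT = 2 * Tprop = 2 * 10 = 20 ms
U = Ttrans / (Ttrans + RTT)
U = 1 / (1 + 20)
U = 1 / 21 = 0.047619
U% = 4.76%

4.76


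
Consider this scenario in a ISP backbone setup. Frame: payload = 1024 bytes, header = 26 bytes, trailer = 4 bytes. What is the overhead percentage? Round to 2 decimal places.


Given: payload = 1024 B, header = 26 B, trailer = 4 B
Overhead bytes = header + trailer = 26 + 4 = 30
Total frame = payload + overhead = 1024 + 30 = 1054
Overhead % = 30 / 1054 * 100 = 2.8463% -> 2.85% (2 dp)

2.85


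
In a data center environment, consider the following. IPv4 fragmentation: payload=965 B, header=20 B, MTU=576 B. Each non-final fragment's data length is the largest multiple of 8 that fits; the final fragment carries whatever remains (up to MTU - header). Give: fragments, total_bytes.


Max data per non-final fragment = floor((MTU - header)/8)*8 = floor((576 - 20)/8)*8 = floor(556/8)*8 = 552 B
Final fragment needs no 8-byte alignment: it can carry up to MTU - header = 556 B
Non-final fragments needed = ceil((payload - 556) / 552) = ceil(409/552) = ceil(0.7409) = 1
Number of fragments = 1 + 1 = 2
Fragment sizes (data): 1 * 552 B + 413 B (last, 413 <= 556 OK)
Total bytes sent = payload + n_frags * header = 965 + 2*20 = 965 + 40 = 1005 B

2, 1005


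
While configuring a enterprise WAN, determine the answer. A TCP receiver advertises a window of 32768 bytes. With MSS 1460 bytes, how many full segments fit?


Given: RWND = 32768 bytes, MSS = 1460 bytes
Full segments = floor(RWND / MSS)
Full segments = floor(32768 / 1460)
Full segments = floor(22.4438) = 22

22


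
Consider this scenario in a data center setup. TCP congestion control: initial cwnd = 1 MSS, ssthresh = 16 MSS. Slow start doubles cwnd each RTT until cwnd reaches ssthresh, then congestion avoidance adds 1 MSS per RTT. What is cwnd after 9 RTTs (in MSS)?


RTT 0: cwnd = 1 MSS (initial)
RTT 1: cwnd = 2 MSS (slow start, doubled)
RTT 2: cwnd = 4 MSS (slow start, doubled)
RTT 3: cwnd = 8 MSS (slow start, doubled)
RTT 4: cwnd = 16 MSS (slow start, doubled)
RTT 5: cwnd = 17 MSS (congestion avoidance, +1)
RTT 6: cwnd = 18 MSS (congestion avoidance, +1)
RTT 7: cwnd = 19 MSS (congestion avoidance, +1)
RTT 8: cwnd = 20 MSS (congestion avoidance, +1)
RTT 9: cwnd = 21 MSS (congestion avoidance, +1)

21


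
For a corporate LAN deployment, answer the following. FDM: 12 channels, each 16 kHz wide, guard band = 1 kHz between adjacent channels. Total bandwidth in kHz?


Given: 12 channels, 16 kHz each, guard = 1 kHz
Channel bandwidth = 12 * 16 = 192 kHz
Guard bands = 11 gaps * 1 kHz = 11 kHz
Total = 192 + 11 = 203 kHz

203


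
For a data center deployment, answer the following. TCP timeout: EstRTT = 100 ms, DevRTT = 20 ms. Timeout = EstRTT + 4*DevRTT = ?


Given: EstRTT = 100 ms, DevRTT = 20 ms
Timeout = EstRTT + 4 * DevRTT
4 * DevRTT = 4 * 20 = 80
Timeout = 100 + 80 = 180 ms

180


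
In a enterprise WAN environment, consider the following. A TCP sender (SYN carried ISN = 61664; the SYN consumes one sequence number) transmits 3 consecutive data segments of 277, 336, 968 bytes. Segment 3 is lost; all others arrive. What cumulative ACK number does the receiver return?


SYN uses sequence number 61664; first data byte = ISN + 1 = 61665.
Segment 1: SEQ = 61665, len = 277 B, covers [61665, 61941]
Segment 2: SEQ = 61942, len = 336 B, covers [61942, 62277]
Segment 3: SEQ = 62278, len = 968 B, covers [62278, 63245] [LOST]
In-order data received: bytes [61665, 62277] (segments 1..2).
Segment 3 missing -> gap begins at byte 62278.
Cumulative ACK = next expected in-order byte = 61665 + 277 + 336 = 62278

62278


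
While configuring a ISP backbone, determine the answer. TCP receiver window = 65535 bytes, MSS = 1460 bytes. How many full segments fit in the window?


Given: RWND = 65535 bytes, MSS = 1460 bytes
Full segments = floor(RWND / MSS)
Full segments = floor(65535 / 1460)
Full segments = floor(44.887) = 44

44


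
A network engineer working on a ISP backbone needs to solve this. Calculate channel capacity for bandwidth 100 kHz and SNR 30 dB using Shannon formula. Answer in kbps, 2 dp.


Given: B = 100 kHz, SNR = 30 dB
SNR linear = 10^(30/10) = 1000
1 + SNR = 1001
log2(1001) = 9.9672262588
C = 100 * 1000 * 9.9672262588 = 996722.6259 bps
C = 996.722626 kbps -> 996.72 kbps (2 dp)

996.72


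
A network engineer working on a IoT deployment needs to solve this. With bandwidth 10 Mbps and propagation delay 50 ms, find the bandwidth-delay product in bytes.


Given: bandwidth = 10 Mbps, delay = 50 ms
BDP in bits = 10 * 10^6 * 50 / 1000
BDP in bits = 500000
BDP in bytes = 500000 / 8 = 62500

62500


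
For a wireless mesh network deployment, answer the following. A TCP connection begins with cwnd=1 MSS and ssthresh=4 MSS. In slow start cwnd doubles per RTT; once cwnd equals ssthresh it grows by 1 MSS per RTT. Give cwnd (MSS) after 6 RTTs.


RTT 0: cwnd = 1 MSS (initial)
RTT 1: cwnd = 2 MSS (slow start, doubled)
RTT 2: cwnd = 4 MSS (slow start, doubled)
RTT 3: cwnd = 5 MSS (congestion avoidance, +1)
RTT 4: cwnd = 6 MSS (congestion avoidance, +1)
RTT 5: cwnd = 7 MSS (congestion avoidance, +1)
RTT 6: cwnd = 8 MSS (congestion avoidance, +1)

8


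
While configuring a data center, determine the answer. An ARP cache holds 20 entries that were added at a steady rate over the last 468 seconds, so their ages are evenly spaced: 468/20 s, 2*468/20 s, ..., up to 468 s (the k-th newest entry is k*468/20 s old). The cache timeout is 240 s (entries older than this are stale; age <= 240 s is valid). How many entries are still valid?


Ages are k * 468/20 s for k = 1..20 (spacing = 23.4000 s).
Entry k is valid iff k * 468/20 <= 240 iff k <= 20 * 240 / 468 = 10.2564
n_valid = floor(10.2564) = 10
(n_stale = 20 - 10 = 10)

10


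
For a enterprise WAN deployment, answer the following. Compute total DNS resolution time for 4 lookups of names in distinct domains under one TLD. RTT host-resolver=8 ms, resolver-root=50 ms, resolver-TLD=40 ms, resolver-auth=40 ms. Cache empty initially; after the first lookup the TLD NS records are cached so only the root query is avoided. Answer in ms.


Lookup 1 (cold cache): local + root + TLD + auth = 8 + 50 + 40 + 40 = 138 ms
Lookups 2..4 (TLD NS cached -> skip root; new domain -> still ask TLD and auth): local + TLD + auth = 8 + 40 + 40 = 88 ms each
Remaining 3 lookups: 3 * 88 = 264 ms
Total = 138 + 264 = 402 ms

402


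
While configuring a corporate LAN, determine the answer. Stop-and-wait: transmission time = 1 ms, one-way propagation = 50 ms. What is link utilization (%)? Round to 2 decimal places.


Given: Ttrans = 1 ms, Tprop = 50 ms
RTT = 2 * Tprop = 2 * 50 = 100 ms
U = Ttrans / (Ttrans + RTT)
U = 1 / (1 + 100)
U = 1 / 101 = 0.009901
U% = 0.99%

0.99


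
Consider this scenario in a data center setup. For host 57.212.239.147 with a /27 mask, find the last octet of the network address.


Given: IP = 57.212.239.147, prefix = /27
Subnet mask = 255.255.255.224
Last octet of IP: 147
Last octet of mask: 224
Network last octet = 147 AND 224 = 128

128


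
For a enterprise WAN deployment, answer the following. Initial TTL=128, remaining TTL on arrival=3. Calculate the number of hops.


Given: initial TTL = 128, received TTL = 3
Hops = initial TTL - received TTL
Hops = 128 - 3 = 125

125


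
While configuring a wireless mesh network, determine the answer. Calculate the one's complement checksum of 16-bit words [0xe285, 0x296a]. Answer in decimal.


Given words: [0xe285, 0x296a]
Step 1: Sum all words
Raw sum = 57989 + 10602 = 68591
Step 2: Fold carry: (3055 + 1) = 3056
One's complement = ~3056 & 0xFFFF = 62479

62479


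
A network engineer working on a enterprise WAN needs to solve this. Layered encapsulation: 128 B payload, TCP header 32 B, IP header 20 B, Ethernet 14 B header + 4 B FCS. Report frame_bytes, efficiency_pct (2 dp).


TCP segment = 128 + 32 = 160 B
IP packet = 160 + 20 = 180 B
Ethernet frame = 180 + 14 + 4 = 198 B
Efficiency = app / frame = 128 / 198 = 0.646465 = 64.6465% -> 64.65% (2 dp)

198, 64.65


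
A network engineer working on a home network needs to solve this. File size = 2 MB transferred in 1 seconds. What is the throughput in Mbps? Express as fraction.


Given: file = 2 MB, time = 1 s
File in Mb = 2 * 8 = 16 Mb
Throughput = 16 / 1 Mbps
Throughput = 16 Mbps

16


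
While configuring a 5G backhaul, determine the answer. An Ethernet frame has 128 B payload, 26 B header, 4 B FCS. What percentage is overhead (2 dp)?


Given: payload = 128 B, header = 26 B, trailer = 4 B
Overhead bytes = header + trailer = 26 + 4 = 30
Total frame = payload + overhead = 128 + 30 = 158
Overhead % = 30 / 158 * 100 = 18.9873% -> 18.99% (2 dp)

18.99


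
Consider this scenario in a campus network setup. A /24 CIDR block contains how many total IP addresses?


Given: CIDR prefix /24
Host bits = 32 - 24 = 8
Total addresses = 2^8 = 256

256


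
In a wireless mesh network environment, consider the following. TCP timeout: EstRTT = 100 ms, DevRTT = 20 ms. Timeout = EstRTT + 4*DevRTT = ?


Given: EstRTT = 100 ms, DevRTT = 20 ms
Timeout = EstRTT + 4 * DevRTT
4 * DevRTT = 4 * 20 = 80
Timeout = 100 + 80 = 180 ms

180


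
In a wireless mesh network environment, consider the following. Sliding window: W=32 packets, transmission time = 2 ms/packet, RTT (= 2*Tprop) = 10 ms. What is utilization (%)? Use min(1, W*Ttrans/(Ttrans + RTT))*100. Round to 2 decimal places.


Given: W = 32, Ttrans = 2 ms, RTT = 10 ms (= 2 * Tprop, Tprop = 5 ms)
Cycle time = Ttrans + RTT = 2 + 10 = 12 ms (first packet sent until its ACK returns)
W * Ttrans = 32 * 2 = 64 ms of sending per cycle
W * Ttrans / (Ttrans + RTT) = 64 / 12 = 5.333333
U = min(1, 5.333333) = 1.000000
U% = 100.00%

100.00


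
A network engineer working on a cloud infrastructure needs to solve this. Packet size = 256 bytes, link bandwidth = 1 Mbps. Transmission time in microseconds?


Given: packet = 256 bytes, bandwidth = 1 Mbps
Packet in bits = 256 * 8 = 2048 bits
Bandwidth = 1 * 10^6 = 1000000 bps
Time = 2048 / 1000000 seconds
Time in us = 2048 * 10^6 / 1000000 = 2048

2048


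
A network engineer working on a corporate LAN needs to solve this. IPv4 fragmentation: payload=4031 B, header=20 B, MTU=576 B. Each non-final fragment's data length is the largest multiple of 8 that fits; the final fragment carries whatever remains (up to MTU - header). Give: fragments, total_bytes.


Max data per non-final fragment = floor((MTU - header)/8)*8 = floor((576 - 20)/8)*8 = floor(556/8)*8 = 552 B
Final fragment needs no 8-byte alignment: it can carry up to MTU - header = 556 B
Non-final fragments needed = ceil((payload - 556) / 552) = ceil(3475/552) = ceil(6.2953) = 7
Number of fragments = 7 + 1 = 8
Fragment sizes (data): 7 * 552 B + 167 B (last, 167 <= 556 OK)
Total bytes sent = payload + n_frags * header = 4031 + 8*20 = 4031 + 160 = 4191 B

8, 4191


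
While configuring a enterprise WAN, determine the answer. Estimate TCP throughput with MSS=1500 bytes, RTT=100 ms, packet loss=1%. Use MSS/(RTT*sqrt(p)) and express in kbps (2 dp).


Given: MSS = 1500 bytes, RTT = 100 ms, loss = 1%
RTT in seconds = 100 / 1000 = 0.1
Loss rate = 1% = 0.01
sqrt(loss) = sqrt(0.01) = 0.1
Throughput (bytes/s) = 1500 / (0.1 * 0.1) = 150000.0000
Throughput (kbps) = 150000.0000 * 8 / 1000 = 1200.000000 -> 1200.00 kbps (2 dp)

1200.00


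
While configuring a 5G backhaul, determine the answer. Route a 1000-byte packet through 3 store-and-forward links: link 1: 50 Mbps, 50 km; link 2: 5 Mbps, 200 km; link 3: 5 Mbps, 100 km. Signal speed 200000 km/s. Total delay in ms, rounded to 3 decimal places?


Packet = 1000 bytes = 8000 bits. Store-and-forward: sum (t_trans + t_prop) per link.
Link 1: t_trans = 8000/(50*10^6) s = 0.1600 ms; t_prop = 50/200000 s = 0.2500 ms; subtotal = 0.4100 ms
Link 2: t_trans = 8000/(5*10^6) s = 1.6000 ms; t_prop = 200/200000 s = 1.0000 ms; subtotal = 2.6000 ms
Link 3: t_trans = 8000/(5*10^6) s = 1.6000 ms; t_prop = 100/200000 s = 0.5000 ms; subtotal = 2.1000 ms
End-to-end = 0.4100 + 2.6000 + 2.1000 = 5.1100 ms -> 5.110 ms (3 dp)

5.110


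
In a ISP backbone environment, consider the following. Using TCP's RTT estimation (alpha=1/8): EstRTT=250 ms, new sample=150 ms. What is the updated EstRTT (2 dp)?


Given: EstRTT = 250 ms, SampleRTT = 150 ms, alpha = 1/8
New EstRTT = (1 - alpha) * EstRTT + alpha * SampleRTT
(7/8) * 250 = 218.75
(1/8) * 150 = 18.75
New EstRTT = 218.75 + 18.75 = 237.5 ms -> 237.50 ms (2 dp)

237.50


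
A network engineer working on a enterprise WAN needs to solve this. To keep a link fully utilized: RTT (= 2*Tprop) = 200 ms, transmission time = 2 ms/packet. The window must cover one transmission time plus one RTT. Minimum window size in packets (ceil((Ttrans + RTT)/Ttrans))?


Given: Ttrans = 2 ms, RTT = 200 ms (= 2 * Tprop, Tprop = 100 ms)
Time until first ACK returns = Ttrans + RTT = 2 + 200 = 202 ms
Need W * Ttrans >= Ttrans + RTT  ->  W >= (Ttrans + RTT) / Ttrans
(Ttrans + RTT) / Ttrans = 202 / 2 = 101
W_min = ceil(101) = 101

101


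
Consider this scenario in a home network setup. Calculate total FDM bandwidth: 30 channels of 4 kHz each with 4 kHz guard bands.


Given: 30 channels, 4 kHz each, guard = 4 kHz
Channel bandwidth = 30 * 4 = 120 kHz
Guard bands = 29 gaps * 4 kHz = 116 kHz
Total = 120 + 116 = 236 kHz

236


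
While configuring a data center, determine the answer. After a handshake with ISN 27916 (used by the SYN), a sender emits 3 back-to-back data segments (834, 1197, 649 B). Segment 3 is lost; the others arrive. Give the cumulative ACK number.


SYN uses sequence number 27916; first data byte = ISN + 1 = 27917.
Segment 1: SEQ = 27917, len = 834 B, covers [27917, 28750]
Segment 2: SEQ = 28751, len = 1197 B, covers [28751, 29947]
Segment 3: SEQ = 29948, len = 649 B, covers [29948, 30596] [LOST]
In-order data received: bytes [27917, 29947] (segments 1..2).
Segment 3 missing -> gap begins at byte 29948.
Cumulative ACK = next expected in-order byte = 27917 + 834 + 1197 = 29948

29948


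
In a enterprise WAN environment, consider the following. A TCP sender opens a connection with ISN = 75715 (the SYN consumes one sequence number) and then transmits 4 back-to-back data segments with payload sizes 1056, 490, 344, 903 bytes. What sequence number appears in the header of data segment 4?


The SYN occupies sequence number ISN = 75715, so the first data byte is ISN + 1 = 75716.
SEQ of data segment i = (ISN + 1) + sum of payload sizes of segments 1..i-1.
Segment 1: SEQ = 75716, payload = 1056 bytes
Segment 2: SEQ = 76772, payload = 490 bytes
Segment 3: SEQ = 77262, payload = 344 bytes
Segment 4: SEQ = 77606, payload = 903 bytes
SEQ of segment 4 = 75716 + 1056 + 490 + 344 = 77606

77606


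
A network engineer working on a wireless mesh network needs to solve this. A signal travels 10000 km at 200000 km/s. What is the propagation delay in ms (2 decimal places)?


Given: distance = 10000 km, speed = 200000 km/s
Delay = distance / speed = 10000 / 200000 seconds
Delay in ms = 10000 * 1000 / 200000
Delay = 50.0000 ms
Rounded to 2 dp = 50.00 ms

50.00


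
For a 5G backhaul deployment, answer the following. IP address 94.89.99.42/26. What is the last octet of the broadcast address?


Given: IP = 94.89.99.42, prefix = /26
Host bits = 32 - 26 = 6
Network last octet = 42 AND mask = 0
Host part size = 2^6 - 1 = 63
Broadcast last octet = 0 OR 63 = 63

63


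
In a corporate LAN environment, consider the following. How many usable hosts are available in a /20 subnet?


Given: subnet mask /20
Host bits = 32 - 20 = 12
Total addresses = 2^12 = 4096
Usable hosts = 4096 - 2 (network + broadcast) = 4094

4094


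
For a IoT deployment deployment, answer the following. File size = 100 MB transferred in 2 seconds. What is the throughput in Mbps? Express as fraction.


Given: file = 100 MB, time = 2 s
File in Mb = 100 * 8 = 800 Mb
Throughput = 800 / 2 Mbps
Throughput = 400 Mbps

400


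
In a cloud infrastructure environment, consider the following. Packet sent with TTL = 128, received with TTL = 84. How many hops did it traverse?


Given: initial TTL = 128, received TTL = 84
Hops = initial TTL - received TTL
Hops = 128 - 84 = 44

44


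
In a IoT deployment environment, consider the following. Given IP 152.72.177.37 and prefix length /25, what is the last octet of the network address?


Given: IP = 152.72.177.37, prefix = /25
Subnet mask = 255.255.255.128
Last octet of IP: 37
Last octet of mask: 128
Network last octet = 37 AND 128 = 0

0


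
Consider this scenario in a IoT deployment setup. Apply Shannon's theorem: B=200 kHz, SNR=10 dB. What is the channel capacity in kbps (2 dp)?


Given: B = 200 kHz, SNR = 10 dB
SNR linear = 10^(10/10) = 10
1 + SNR = 11
log2(11) = 3.4594316186
C = 200 * 1000 * 3.4594316186 = 691886.3237 bps
C = 691.886324 kbps -> 691.89 kbps (2 dp)

691.89


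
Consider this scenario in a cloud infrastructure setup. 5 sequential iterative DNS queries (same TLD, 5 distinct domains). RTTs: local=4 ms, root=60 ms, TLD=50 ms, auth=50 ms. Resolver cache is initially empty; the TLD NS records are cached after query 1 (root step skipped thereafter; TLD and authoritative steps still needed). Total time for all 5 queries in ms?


Lookup 1 (cold cache): local + root + TLD + auth = 4 + 60 + 50 + 50 = 164 ms
Lookups 2..5 (TLD NS cached -> skip root; new domain -> still ask TLD and auth): local + TLD + auth = 4 + 50 + 50 = 104 ms each
Remaining 4 lookups: 4 * 104 = 416 ms
Total = 164 + 416 = 580 ms

580
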